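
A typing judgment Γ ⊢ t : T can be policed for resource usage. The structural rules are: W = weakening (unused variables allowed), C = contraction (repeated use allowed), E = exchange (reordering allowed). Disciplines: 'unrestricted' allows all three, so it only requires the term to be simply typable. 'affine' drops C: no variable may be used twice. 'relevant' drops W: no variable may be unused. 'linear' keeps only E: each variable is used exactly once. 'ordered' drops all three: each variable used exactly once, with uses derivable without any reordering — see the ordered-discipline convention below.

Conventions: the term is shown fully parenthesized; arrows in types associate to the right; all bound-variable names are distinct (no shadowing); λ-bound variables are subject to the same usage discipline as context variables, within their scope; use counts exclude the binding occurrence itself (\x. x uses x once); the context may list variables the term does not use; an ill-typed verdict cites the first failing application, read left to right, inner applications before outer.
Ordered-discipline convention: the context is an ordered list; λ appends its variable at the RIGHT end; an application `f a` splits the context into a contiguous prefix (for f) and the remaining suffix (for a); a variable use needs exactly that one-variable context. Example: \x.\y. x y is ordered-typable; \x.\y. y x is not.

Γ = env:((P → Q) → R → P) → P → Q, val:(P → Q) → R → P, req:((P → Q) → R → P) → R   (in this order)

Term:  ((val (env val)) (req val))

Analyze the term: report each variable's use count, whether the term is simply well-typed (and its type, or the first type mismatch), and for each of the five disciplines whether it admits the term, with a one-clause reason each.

variable uses: env: 1×, val: 3×, req: 1×
order of uses: val, env, val, req, val
typing: ✓ — P
ordered: ✗ — repeated use of val ×3
linear: ✗ — repeated use of val ×3
affine: ✗ — repeated use of val ×3
relevant: ✓ — none of env, val, req goes unused
unrestricted: ✓ — simply typable at P; W, C, E all held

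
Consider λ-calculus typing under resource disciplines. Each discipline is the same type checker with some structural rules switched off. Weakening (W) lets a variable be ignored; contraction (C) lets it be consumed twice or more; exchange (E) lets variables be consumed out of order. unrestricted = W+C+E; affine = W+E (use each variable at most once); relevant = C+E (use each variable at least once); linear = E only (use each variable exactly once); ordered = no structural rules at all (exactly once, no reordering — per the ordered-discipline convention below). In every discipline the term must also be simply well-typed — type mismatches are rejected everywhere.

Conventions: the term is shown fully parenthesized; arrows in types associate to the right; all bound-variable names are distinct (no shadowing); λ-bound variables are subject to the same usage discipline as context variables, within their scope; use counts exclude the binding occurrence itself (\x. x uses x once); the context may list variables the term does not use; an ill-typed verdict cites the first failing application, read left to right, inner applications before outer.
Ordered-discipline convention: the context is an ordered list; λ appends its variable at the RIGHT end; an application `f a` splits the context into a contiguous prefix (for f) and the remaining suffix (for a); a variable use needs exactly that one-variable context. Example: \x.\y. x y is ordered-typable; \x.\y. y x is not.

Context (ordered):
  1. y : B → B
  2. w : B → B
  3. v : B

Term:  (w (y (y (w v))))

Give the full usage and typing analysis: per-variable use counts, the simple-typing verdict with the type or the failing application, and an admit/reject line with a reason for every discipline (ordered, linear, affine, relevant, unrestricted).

usage: y: 2×, w: 2×, v: 1×
uses in reading order: w, y, y, w, v
typing: the term checks, with type B
ordered ✗ (needs contraction — y ×2, w ×2)
linear ✗ (needs contraction — y ×2, w ×2)
affine ✗ (needs contraction — y ×2, w ×2)
relevant ✓ (at least one use each (y, w, v))
unrestricted ✓ (simply typable at B; W, C, E all held)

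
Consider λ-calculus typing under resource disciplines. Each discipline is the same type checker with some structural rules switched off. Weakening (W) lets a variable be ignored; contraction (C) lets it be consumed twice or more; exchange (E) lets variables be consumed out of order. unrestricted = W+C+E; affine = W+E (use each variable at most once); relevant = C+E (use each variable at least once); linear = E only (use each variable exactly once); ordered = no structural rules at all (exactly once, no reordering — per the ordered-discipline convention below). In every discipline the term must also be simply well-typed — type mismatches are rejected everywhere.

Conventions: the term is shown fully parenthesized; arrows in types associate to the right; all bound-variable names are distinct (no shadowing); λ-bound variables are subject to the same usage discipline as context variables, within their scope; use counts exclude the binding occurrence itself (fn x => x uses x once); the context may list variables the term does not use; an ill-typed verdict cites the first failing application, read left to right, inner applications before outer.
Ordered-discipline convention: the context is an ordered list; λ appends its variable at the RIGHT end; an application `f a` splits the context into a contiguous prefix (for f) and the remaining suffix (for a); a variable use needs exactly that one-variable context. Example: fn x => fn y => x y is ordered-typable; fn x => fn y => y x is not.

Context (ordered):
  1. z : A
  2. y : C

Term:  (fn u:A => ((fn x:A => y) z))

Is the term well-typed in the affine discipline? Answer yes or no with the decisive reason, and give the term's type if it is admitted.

yes — at most one use each (z, y, u, x); term : A -> C
use counts: z ×1, y ×1, u (bound) ×0, x (bound) ×0
use order (left to right): y, z
typing: well-typed at A -> C
all disciplines: ordered ✗ | linear ✗ | affine ✓ | relevant ✗ | unrestricted ✓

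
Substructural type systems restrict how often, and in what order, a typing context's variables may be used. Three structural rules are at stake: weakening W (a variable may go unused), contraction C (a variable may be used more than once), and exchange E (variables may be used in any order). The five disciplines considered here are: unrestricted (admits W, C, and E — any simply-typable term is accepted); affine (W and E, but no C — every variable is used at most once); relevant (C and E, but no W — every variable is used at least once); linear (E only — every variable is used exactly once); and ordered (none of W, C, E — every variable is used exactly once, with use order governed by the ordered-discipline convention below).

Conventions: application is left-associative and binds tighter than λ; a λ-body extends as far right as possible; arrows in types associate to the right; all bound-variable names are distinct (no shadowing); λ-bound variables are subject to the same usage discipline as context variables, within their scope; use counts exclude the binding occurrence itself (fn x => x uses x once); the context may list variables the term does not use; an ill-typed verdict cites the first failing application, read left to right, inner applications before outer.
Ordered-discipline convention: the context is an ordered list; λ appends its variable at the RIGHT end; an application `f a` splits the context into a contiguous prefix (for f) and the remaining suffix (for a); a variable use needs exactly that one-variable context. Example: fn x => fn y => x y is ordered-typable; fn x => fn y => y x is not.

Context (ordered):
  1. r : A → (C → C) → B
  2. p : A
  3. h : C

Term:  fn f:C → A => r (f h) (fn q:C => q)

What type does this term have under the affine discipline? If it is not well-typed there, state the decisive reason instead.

term : (C → A) → B
variable uses: r: 1×, p: 0×, h: 1×, f (bound): 1×, q (bound): 1×
order of uses: r, f, h, q
typing: well-typed at (C → A) → B
all disciplines: ordered ✗ | linear ✗ | affine ✓ | relevant ✗ | unrestricted ✓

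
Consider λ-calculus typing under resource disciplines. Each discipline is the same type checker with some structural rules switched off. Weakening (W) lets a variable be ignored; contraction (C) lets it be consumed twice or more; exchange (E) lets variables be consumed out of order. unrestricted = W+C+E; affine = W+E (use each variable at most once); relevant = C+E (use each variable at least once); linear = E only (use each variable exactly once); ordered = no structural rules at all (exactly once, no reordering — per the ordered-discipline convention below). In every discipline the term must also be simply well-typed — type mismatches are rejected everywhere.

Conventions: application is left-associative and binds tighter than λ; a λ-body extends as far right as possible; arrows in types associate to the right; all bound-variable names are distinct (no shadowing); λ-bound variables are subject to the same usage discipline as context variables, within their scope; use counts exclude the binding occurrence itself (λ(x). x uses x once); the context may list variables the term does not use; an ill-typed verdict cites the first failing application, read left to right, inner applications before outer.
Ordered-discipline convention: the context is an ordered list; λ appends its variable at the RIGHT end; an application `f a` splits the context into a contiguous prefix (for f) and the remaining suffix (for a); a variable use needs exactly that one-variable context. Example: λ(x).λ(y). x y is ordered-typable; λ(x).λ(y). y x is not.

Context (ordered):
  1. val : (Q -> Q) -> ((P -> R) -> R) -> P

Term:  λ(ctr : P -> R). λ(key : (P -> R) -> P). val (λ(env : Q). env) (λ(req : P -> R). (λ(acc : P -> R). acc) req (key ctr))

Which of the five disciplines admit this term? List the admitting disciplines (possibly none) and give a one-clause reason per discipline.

admitted by: linear, affine, relevant, unrestricted
use counts: val: 1×; ctr [bound]: 1×; key [bound]: 1×; env [bound]: 1×; req [bound]: 1×; acc [bound]: 1×
left-to-right use order: val, env, acc, req, key, ctr
typing: the term checks, with type (P -> R) -> ((P -> R) -> P) -> P
ordered ✗ (no contiguous prefix/suffix split fits val, env, acc, req, key, ctr)
linear ✓ (exactly-once usage across val, ctr, key, env, req, acc)
affine ✓ (no duplicate uses among val, ctr, key, env, req, acc)
relevant ✓ (at least one use each (val, ctr, key, env, req, acc))
unrestricted ✓ (simply typable at (P -> R) -> ((P -> R) -> P) -> P; W, C, E all held)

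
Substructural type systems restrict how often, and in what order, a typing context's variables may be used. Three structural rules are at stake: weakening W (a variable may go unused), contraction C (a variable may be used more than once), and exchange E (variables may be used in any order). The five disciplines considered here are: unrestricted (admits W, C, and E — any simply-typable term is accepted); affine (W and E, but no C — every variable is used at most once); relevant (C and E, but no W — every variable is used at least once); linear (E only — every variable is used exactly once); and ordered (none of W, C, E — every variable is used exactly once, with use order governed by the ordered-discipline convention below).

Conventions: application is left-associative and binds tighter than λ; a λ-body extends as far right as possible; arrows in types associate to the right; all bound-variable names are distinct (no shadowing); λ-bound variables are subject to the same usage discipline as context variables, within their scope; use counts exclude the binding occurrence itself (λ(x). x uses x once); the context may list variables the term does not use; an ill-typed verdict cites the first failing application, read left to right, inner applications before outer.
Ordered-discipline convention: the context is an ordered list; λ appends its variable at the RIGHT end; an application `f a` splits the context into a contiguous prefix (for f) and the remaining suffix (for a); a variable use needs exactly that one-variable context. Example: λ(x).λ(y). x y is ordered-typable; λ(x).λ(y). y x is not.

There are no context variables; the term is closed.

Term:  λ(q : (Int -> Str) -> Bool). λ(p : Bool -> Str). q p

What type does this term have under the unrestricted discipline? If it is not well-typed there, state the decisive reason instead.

not well-typed under unrestricted — fails simple typing
counts: q [bound]: 1×, p [bound]: 1×
left-to-right use order: q, p
typing: ill-typed: argument of type Bool -> Str where Int -> Str is required
all disciplines: ordered ✗, linear ✗, affine ✗, relevant ✗, unrestricted ✗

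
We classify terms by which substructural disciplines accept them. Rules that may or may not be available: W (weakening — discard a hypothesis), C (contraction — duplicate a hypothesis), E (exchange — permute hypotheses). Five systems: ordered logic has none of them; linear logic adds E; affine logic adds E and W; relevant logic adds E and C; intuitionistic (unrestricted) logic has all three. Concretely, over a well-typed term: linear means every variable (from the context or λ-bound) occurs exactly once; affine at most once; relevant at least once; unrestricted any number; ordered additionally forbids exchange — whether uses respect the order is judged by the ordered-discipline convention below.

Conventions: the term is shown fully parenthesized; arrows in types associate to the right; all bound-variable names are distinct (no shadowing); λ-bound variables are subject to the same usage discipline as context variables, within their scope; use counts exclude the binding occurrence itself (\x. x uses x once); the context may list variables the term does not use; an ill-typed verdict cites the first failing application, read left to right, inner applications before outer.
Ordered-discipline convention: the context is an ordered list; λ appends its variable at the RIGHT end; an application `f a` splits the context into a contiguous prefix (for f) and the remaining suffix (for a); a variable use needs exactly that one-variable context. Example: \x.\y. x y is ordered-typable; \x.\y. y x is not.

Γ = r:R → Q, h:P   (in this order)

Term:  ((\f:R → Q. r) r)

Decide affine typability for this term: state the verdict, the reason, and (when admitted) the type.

no — uses contraction: r ×2
variable uses: r ×2, h ×0, f (bound) ×0
uses in reading order: r, r
typing: well-typed at R → Q
across the five disciplines: ordered ✗ | linear ✗ | affine ✗ | relevant ✗ | unrestricted ✓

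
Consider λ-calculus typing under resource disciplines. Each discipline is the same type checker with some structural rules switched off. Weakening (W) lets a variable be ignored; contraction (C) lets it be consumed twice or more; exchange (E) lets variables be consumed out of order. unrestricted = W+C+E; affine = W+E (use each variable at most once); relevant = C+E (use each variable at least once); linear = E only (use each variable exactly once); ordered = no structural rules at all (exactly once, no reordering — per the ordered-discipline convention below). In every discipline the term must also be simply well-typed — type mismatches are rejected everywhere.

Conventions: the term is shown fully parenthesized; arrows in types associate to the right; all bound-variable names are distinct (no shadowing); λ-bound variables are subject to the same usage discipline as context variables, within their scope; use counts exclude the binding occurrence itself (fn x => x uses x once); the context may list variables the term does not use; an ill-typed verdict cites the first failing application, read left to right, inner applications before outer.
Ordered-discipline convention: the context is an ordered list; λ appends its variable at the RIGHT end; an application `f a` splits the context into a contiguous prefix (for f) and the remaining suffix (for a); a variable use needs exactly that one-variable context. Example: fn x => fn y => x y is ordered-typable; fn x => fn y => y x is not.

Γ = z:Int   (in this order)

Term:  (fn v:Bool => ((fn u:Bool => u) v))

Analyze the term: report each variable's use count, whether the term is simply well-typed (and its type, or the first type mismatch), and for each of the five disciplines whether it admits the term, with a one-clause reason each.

use counts: z=0, v (λ-bound)=1, u (λ-bound)=1
left-to-right use order: u, v
typing: well-typed — term : Bool → Bool
ordered: ✗ — z left unused
linear: ✗ — z left unused
affine: ✓ — z, v, u: no repeats, contraction unneeded
relevant: ✗ — z left unused
unrestricted: ✓ — type-checks (Bool → Bool) and nothing is barred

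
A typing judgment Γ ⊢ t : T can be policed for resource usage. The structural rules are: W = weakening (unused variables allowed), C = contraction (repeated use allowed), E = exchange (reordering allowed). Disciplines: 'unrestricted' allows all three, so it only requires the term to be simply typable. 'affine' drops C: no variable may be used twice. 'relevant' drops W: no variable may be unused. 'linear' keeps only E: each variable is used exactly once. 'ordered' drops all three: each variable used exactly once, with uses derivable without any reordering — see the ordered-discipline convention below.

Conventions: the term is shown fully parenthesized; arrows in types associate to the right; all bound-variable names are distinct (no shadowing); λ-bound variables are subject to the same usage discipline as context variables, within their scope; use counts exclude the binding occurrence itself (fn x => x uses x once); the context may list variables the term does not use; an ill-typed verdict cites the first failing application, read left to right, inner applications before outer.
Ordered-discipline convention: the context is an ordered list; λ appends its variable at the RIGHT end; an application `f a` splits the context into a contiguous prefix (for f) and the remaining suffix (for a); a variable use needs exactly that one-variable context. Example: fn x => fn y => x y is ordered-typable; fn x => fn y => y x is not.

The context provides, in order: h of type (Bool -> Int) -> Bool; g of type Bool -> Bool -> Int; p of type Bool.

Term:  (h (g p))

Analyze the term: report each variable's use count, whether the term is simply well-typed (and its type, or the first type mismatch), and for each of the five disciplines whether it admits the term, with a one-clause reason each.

counts: h=1, g=1, p=1
left-to-right use order: h, g, p
typing: well-typed — term : Bool
ordered: ✓ — h, g, p once each; derivable with no W/C/E
linear: ✓ — each of h, g, p used exactly once
affine: ✓ — at most one use each (h, g, p)
relevant: ✓ — none of h, g, p goes unused
unrestricted: ✓ — simply typable at Bool; W, C, E all held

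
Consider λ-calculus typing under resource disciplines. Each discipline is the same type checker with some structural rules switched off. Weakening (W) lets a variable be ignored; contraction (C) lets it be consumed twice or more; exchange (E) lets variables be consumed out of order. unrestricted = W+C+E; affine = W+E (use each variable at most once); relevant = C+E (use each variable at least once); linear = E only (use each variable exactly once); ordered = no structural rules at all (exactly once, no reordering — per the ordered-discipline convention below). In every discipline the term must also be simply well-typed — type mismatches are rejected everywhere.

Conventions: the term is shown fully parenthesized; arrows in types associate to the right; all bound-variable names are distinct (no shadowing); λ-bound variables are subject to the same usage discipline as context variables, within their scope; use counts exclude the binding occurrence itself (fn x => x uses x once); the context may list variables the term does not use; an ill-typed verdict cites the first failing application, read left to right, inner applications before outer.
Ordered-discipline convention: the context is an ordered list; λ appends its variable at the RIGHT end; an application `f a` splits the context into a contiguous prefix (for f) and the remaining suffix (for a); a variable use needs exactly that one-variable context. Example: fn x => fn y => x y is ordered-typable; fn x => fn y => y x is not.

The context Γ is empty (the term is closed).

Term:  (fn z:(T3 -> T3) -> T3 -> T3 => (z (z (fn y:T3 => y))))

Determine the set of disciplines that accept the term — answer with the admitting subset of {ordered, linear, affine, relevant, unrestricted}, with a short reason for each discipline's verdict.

admitting disciplines: relevant, unrestricted
variable uses: z (bound)=2; y (bound)=1
order of uses: z, z, y
typing: well-typed at ((T3 -> T3) -> T3 -> T3) -> T3 -> T3
ordered ✗ (repeated use of z ×2)
linear ✗ (repeated use of z ×2)
affine ✗ (repeated use of z ×2)
relevant ✓ (every one of z, y appears)
unrestricted ✓ (well-typed at ((T3 -> T3) -> T3 -> T3) -> T3 -> T3; no restrictions here)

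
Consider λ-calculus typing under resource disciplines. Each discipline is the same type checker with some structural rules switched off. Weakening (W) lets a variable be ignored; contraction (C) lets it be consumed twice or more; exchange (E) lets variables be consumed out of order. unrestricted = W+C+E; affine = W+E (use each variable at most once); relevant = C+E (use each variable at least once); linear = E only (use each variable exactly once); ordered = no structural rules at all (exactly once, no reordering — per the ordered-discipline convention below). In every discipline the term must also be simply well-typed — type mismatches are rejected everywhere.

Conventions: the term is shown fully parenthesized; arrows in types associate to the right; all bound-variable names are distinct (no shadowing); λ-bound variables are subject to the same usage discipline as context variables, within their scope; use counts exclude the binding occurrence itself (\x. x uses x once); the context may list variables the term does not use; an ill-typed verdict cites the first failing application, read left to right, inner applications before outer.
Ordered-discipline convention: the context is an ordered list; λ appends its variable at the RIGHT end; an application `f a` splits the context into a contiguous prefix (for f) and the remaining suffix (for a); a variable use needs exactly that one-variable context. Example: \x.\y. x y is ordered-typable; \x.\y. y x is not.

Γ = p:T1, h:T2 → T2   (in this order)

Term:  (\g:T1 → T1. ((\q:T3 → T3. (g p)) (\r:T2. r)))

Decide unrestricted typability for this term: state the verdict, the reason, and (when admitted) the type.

no — fails simple typing
variable uses: p: 1×, h: 0×, g (bound): 1×, q (bound): 0×, r (bound): 1×
use order (left to right): g, p, r
typing: ill-typed: an application expects T3 → T3 but receives T2 → T2
per-discipline verdicts: ordered ✗ | linear ✗ | affine ✗ | relevant ✗ | unrestricted ✗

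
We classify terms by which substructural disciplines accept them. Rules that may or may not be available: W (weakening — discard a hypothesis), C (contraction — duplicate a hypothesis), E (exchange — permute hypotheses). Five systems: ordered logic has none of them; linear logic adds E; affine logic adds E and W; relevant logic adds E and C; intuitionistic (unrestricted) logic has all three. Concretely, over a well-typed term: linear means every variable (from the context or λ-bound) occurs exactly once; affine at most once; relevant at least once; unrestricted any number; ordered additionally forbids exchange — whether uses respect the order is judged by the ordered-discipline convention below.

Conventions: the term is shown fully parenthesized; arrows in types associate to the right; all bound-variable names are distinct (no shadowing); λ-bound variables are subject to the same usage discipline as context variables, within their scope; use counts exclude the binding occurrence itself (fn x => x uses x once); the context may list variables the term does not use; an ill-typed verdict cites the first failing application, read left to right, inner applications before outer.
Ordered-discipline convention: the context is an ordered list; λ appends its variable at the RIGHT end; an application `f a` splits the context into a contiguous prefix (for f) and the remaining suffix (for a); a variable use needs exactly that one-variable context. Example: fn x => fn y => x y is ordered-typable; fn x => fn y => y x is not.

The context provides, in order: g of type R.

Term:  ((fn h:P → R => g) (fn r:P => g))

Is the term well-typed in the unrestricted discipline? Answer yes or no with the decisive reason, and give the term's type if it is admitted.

yes — type-checks (R) and nothing is barred; term : R
usage: g: 2×, h (bound): 0×, r (bound): 0×
left-to-right use order: g, g
typing: well-typed at R
per-discipline verdicts: ordered ✗, linear ✗, affine ✗, relevant ✗, unrestricted ✓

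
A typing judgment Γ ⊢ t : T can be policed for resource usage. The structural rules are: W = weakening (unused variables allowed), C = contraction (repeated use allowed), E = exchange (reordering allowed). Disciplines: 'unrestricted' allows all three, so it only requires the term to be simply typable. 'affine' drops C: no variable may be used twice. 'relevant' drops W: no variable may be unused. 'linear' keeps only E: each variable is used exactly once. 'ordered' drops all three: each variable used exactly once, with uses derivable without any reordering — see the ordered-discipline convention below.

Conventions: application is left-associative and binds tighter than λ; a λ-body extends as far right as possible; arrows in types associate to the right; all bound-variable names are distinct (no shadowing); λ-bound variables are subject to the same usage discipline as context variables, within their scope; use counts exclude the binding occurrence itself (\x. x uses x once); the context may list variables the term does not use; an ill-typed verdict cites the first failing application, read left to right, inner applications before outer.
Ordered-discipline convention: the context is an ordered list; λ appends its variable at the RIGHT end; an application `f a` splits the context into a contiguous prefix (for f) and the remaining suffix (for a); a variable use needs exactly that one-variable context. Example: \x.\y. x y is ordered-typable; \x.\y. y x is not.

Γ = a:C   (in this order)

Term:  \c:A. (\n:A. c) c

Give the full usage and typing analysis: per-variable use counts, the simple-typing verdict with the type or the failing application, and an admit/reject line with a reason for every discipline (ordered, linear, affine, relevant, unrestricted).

usage: a: 0×; c (bound): 2×; n (bound): 0×
use order (left to right): c, c
typing: the term checks, with type A -> A
ordered: ✗ — needs contraction — c ×2; needs weakening: a, n unused
linear: ✗ — needs contraction — c ×2; needs weakening: a, n unused
affine: ✗ — needs contraction — c ×2
relevant: ✗ — needs weakening: a, n unused
unrestricted: ✓ — well-typed at A -> A; no restrictions here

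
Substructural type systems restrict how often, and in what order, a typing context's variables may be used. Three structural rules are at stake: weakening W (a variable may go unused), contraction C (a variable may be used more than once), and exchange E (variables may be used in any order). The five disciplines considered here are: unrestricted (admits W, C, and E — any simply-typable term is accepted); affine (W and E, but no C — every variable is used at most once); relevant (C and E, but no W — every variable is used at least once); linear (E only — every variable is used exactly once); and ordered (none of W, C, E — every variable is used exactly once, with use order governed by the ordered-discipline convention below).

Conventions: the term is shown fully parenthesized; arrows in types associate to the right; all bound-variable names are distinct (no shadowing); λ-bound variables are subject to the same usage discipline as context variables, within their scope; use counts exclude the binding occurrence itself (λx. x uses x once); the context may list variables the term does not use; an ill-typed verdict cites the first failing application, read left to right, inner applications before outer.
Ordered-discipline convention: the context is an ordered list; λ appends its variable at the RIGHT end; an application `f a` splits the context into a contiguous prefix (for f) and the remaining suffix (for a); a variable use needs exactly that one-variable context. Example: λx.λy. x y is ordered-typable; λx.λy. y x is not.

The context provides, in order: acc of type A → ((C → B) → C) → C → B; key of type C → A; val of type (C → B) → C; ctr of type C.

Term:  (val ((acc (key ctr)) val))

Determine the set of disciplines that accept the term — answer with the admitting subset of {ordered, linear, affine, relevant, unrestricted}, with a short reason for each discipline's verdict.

accepted by: relevant, unrestricted
usage: acc: 1×; key: 1×; val: 2×; ctr: 1×
order of uses: val, acc, key, ctr, val
typing: well-typed at C
ordered ✗ (val ×2 used more than once (contraction))
linear ✗ (val ×2 used more than once (contraction))
affine ✗ (val ×2 used more than once (contraction))
relevant ✓ (acc, key, val, ctr: all used, weakening unneeded)
unrestricted ✓ (well-typed at C; no restrictions here)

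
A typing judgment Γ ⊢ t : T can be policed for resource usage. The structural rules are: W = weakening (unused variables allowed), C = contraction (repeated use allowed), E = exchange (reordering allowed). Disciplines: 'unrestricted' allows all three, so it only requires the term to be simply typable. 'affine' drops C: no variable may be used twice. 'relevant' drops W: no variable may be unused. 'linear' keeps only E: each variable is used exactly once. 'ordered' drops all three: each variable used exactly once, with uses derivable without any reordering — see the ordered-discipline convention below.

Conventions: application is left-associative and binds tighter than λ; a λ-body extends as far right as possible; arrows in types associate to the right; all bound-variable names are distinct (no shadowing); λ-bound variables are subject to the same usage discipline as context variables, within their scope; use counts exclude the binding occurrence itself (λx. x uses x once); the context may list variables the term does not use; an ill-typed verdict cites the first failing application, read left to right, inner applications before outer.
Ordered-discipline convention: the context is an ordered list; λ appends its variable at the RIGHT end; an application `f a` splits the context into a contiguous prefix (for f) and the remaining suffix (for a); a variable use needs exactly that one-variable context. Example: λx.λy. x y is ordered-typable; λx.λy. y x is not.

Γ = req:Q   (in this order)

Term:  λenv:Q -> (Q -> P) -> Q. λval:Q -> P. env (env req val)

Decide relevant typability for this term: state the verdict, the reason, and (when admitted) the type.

yes — every one of req, env, val appears; term : (Q -> (Q -> P) -> Q) -> (Q -> P) -> (Q -> P) -> Q
use counts: req: 1; env (bound): 2; val (bound): 1
use order (left to right): env, env, req, val
typing: ✓ — (Q -> (Q -> P) -> Q) -> (Q -> P) -> (Q -> P) -> Q
per-discipline verdicts: ordered ✗, linear ✗, affine ✗, relevant ✓, unrestricted ✓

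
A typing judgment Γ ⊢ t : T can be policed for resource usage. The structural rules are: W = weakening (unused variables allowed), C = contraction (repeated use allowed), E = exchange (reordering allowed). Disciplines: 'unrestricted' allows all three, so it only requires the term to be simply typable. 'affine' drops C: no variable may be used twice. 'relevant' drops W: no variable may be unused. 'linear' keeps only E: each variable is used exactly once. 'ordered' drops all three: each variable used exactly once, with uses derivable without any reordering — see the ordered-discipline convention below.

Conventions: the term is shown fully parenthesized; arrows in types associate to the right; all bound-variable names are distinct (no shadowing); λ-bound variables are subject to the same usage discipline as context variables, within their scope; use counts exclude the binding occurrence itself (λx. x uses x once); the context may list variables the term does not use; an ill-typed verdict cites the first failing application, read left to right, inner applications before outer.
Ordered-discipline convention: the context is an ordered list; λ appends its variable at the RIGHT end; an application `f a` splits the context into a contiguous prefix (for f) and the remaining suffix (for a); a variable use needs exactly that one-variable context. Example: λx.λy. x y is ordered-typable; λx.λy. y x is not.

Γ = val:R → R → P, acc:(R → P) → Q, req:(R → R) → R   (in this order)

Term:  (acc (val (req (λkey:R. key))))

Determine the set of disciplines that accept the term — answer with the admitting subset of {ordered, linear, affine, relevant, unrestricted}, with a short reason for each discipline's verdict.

admitted by: linear, affine, relevant, unrestricted
use counts: val=1; acc=1; req=1; key (bound)=1
left-to-right use order: acc, val, req, key
typing: the term checks, with type Q
ordered: ✗, no contiguous prefix/suffix split fits acc, val, req, key
linear: ✓, each of val, acc, req, key used exactly once
affine: ✓, val, acc, req, key: no repeats, contraction unneeded
relevant: ✓, val, acc, req, key: all used, weakening unneeded
unrestricted: ✓, well-typed at Q; no restrictions here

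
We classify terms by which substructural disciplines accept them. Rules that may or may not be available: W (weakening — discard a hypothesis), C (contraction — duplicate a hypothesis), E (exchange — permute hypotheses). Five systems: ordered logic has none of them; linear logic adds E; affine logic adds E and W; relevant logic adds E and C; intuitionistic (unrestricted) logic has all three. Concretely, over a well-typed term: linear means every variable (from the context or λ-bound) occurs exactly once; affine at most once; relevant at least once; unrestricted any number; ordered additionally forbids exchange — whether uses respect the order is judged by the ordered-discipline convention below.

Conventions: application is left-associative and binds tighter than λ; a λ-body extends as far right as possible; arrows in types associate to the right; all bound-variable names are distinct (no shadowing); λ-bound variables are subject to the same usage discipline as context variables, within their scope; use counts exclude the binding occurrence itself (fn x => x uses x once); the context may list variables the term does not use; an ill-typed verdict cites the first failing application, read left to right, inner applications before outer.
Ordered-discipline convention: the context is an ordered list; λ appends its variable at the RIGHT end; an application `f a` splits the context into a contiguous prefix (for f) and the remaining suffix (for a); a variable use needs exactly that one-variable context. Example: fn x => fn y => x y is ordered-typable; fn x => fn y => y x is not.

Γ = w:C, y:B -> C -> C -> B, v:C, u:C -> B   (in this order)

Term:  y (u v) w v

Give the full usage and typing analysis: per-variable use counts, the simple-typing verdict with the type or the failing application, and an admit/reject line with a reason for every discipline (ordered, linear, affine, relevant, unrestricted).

counts: w: 1×; y: 1×; v: 2×; u: 1×
left-to-right use order: y, u, v, w, v
typing: well-typed — term : B
ordered: ✗ — uses contraction: v ×2
linear: ✗ — uses contraction: v ×2
affine: ✗ — uses contraction: v ×2
relevant: ✓ — none of w, y, v, u goes unused
unrestricted: ✓ — simply typable at B; W, C, E all held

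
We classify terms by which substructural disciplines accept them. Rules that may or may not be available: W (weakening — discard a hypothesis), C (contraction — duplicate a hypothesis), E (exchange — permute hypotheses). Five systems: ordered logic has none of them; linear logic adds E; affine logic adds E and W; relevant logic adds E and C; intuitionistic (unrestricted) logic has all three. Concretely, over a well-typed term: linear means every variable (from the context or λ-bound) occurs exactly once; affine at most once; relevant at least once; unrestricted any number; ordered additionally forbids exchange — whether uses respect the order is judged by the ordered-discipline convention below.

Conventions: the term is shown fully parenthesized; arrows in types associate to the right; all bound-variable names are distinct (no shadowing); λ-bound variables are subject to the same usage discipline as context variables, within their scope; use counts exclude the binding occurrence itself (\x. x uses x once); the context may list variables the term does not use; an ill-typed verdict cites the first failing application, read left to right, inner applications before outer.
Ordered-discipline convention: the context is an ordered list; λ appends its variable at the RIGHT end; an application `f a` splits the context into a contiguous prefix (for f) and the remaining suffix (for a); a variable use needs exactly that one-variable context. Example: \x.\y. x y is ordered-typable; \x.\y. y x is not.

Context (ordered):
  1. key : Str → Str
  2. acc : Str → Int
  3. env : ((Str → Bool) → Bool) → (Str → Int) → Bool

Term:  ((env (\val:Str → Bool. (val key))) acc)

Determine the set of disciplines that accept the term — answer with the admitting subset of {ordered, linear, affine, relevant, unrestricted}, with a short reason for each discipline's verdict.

admitted by: none
usage: key=1; acc=1; env=1; val (bound)=1
left-to-right use order: env, val, key, acc
typing: ill-typed: an argument Str → Str mismatches the expected Str
ordered ✗ (the type mismatch rejects it)
linear ✗ (not simply typable)
affine ✗ (fails simple typing)
relevant ✗ (a type mismatch blocks all five)
unrestricted ✗ (the type mismatch rejects it)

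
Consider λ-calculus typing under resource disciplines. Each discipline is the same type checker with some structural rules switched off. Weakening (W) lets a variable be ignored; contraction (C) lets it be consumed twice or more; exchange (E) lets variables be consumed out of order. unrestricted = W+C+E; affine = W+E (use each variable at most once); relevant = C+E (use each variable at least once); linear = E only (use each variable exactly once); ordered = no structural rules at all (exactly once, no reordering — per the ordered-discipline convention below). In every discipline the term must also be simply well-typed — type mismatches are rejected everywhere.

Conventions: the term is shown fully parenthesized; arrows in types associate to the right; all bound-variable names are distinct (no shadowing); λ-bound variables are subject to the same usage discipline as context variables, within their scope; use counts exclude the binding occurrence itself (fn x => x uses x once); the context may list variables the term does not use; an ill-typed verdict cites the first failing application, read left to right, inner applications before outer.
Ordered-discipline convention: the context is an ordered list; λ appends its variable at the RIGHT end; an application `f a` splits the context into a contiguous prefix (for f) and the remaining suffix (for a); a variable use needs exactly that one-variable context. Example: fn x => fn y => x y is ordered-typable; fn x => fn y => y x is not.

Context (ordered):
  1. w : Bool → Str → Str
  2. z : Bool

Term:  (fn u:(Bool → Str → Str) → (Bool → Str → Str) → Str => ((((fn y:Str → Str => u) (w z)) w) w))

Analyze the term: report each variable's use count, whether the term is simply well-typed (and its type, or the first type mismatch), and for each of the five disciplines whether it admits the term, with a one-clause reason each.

counts: w=3, z=1, u (λ-bound)=1, y (λ-bound)=0
uses in reading order: u, w, z, w, w
typing: well-typed — term : ((Bool → Str → Str) → (Bool → Str → Str) → Str) → Str
ordered: ✗, w ×3 used more than once (contraction); y left unused
linear: ✗, w ×3 used more than once (contraction); y left unused
affine: ✗, w ×3 used more than once (contraction)
relevant: ✗, y left unused
unrestricted: ✓, simply typable at ((Bool → Str → Str) → (Bool → Str → Str) → Str) → Str; W, C, E all held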